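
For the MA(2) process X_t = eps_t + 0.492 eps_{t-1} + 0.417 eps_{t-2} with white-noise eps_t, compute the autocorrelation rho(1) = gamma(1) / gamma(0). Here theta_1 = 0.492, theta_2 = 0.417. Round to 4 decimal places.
\rho(1) = 0.4924

For an MA(q) process with theta_0 = 1, the autocovariance is
  gamma(k) = sigma^2 * sum_{i=0..q-k} theta_i * theta_{i+k},
and rho(k) = gamma(k) / gamma(0). Sigma^2 cancels.
  numerator   = (1)*(0.492) + (0.492)*(0.417) = 0.697164.
  denominator = (1)^2 + (0.492)^2 + (0.417)^2 = 1.415953.
  rho(1) = 0.697164 / 1.415953 = 0.4924.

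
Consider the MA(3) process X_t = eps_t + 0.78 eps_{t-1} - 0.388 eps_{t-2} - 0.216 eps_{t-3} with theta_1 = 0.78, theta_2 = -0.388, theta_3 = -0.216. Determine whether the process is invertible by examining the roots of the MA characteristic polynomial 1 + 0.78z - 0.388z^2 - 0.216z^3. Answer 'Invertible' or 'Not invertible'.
\text{Invertible}

The MA(q) characteristic polynomial is P(z) = 1 + 0.78z - 0.388z^2 - 0.216z^3.
Invertibility requires all roots to lie outside the unit circle, i.e. |z| > 1 for every root.
Degree 3: look for a simple real root z0 first, then factor out (1 - z/z0) and solve the remaining quadratic.
Testing z0 = -2.5: P(-2.5) = 1 + (0.78)(-2.5) + (-0.388)(-2.5)^2 + (-0.216)(-2.5)^3
  = 1 + (-1.95) + (-2.425) + (3.375) = 0.  So z_0 = -2.5 is a root, |z_0| = 2.5.
Divide out the factor (1 + 0.4 z) = (1 - z/z0) (since 1/z0 = -0.4):
  P(z) = (1 + 0.4 z)(1 + (0.38) z + (-0.54) z^2)
  [check: z-coef 0.38 - (-0.4) = 0.78; z^2-coef -0.54 - (-0.4)(0.38) = -0.388; z^3-coef -(-0.4)(-0.54) = -0.216.]
Remaining roots from the quadratic factor 1 + (0.38) z + (-0.54) z^2:
  Set 1 + (0.38) z + (-0.54) z^2 = 0, i.e. a z^2 + b z + c = 0 with a = -0.54, b = 0.38, c = 1.
  Discriminant D = b^2 - 4ac = (0.38)^2 - 4*(-0.54)*1 = 0.1444 - (-2.16) = 2.3044.
  D >= 0, so the roots are real: z = (-b +/- sqrt(D)) / (2a) = (-0.38 +/- 1.518025) / (-1.08).
    z_1 = (-0.38 + 1.518025) / (-1.08) = -1.0537,   |z_1| = 1.0537.
    z_2 = (-0.38 - 1.518025) / (-1.08) = 1.7574,   |z_2| = 1.7574.
Moduli of all roots: 2.5000, 1.0537, 1.7574.
All moduli strictly greater than 1? Yes.
Verdict: Invertible.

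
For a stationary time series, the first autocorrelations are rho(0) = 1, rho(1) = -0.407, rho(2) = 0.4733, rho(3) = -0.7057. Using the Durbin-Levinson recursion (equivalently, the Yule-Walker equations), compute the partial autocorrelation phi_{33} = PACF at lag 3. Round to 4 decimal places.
\phi_{33} = -0.6020

The PACF at lag k is phi_{kk}, the last component of the solution
to the Yule-Walker system G_k phi = r_k where
  (G_k)_{ij} = rho(|i - j|), (r_k)_i = rho(i), i,j = 1..k.
Equivalently, Durbin-Levinson gives phi_{kk} iteratively:
  phi_{11} = rho(1)
  phi_{kk} = [rho(k) - sum_{j=1..k-1} phi_{k-1,j} rho(k-j)]
            / [1 - sum_{j=1..k-1} phi_{k-1,j} rho(j)],
  phi_{k,j} = phi_{k-1,j} - phi_{kk} phi_{k-1,k-j},  j = 1..k-1.
Step k = 1:
  phi_11 = rho(1) = -0.407.
Step k = 2:
  phi_22 = [rho(2) - phi_11 rho(1)] / [1 - phi_11 rho(1)] = [0.4733 - (-0.407)(-0.407)] / [1 - (-0.407)(-0.407)]
         = 0.307651 / 0.834351 = 0.368731.
  Update: phi_21 = phi_11 - phi_22 phi_11 = -0.407 - (0.368731)(-0.407) = -0.256927.
Step k = 3:
  phi_33 = [rho(3) - phi_21 rho(2) - phi_22 rho(1)] / [1 - phi_21 rho(1) - phi_22 rho(2)]
    numerator   = -0.7057 - (-0.256927)(0.4733) - (0.368731)(-0.407) = -0.4340232
    denominator = 1 - (-0.256927)(-0.407) - (0.368731)(0.4733) = 0.72091057
  phi_33 = -0.4340232 / 0.72091057 = -0.602.
Therefore phi_{33} = -0.6020.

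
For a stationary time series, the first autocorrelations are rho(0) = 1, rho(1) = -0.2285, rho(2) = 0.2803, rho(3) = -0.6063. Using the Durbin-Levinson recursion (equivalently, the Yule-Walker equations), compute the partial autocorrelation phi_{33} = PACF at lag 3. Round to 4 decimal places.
\phi_{33} = -0.5630

The PACF at lag k is phi_{kk}, the last component of the solution
to the Yule-Walker system G_k phi = r_k where
  (G_k)_{ij} = rho(|i - j|), (r_k)_i = rho(i), i,j = 1..k.
Equivalently, Durbin-Levinson gives phi_{kk} iteratively:
  phi_{11} = rho(1)
  phi_{kk} = [rho(k) - sum_{j=1..k-1} phi_{k-1,j} rho(k-j)]
            / [1 - sum_{j=1..k-1} phi_{k-1,j} rho(j)],
  phi_{k,j} = phi_{k-1,j} - phi_{kk} phi_{k-1,k-j},  j = 1..k-1.
Step k = 1:
  phi_11 = rho(1) = -0.2285.
Step k = 2:
  phi_22 = [rho(2) - phi_11 rho(1)] / [1 - phi_11 rho(1)] = [0.2803 - (-0.2285)(-0.2285)] / [1 - (-0.2285)(-0.2285)]
         = 0.22808775 / 0.94778775 = 0.240653.
  Update: phi_21 = phi_11 - phi_22 phi_11 = -0.2285 - (0.240653)(-0.2285) = -0.173511.
Step k = 3:
  phi_33 = [rho(3) - phi_21 rho(2) - phi_22 rho(1)] / [1 - phi_21 rho(1) - phi_22 rho(2)]
    numerator   = -0.6063 - (-0.173511)(0.2803) - (0.240653)(-0.2285) = -0.50267575
    denominator = 1 - (-0.173511)(-0.2285) - (0.240653)(0.2803) = 0.8928978
  phi_33 = -0.50267575 / 0.8928978 = -0.563.
Therefore phi_{33} = -0.5630.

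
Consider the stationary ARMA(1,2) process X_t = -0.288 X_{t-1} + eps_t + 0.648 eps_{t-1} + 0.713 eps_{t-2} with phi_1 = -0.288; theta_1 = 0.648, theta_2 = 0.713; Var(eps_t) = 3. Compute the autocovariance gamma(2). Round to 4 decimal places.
\gamma(2) = 1.7392

Multiply the model equation by X_{t-k} and take expectations. With theta_0 = psi_0 = 1 and psi_j the MA(infinity) weights, this gives
  gamma(k) - sum_i phi_i gamma(k-i) = c_k,
  c_k = sigma^2 * sum_{j=k..q} theta_j psi_{j-k}   (c_k = 0 for k > q),
using gamma(-m) = gamma(m).
psi-weights needed (psi_j = theta_j + sum_i phi_i psi_{j-i}):
  psi_1 = theta_1 + phi_1 = 0.648 + (-0.288) = 0.36
  psi_2 = theta_2 + phi_1 psi_1 = 0.713 + (-0.288)(0.36) = 0.60932
Right-hand sides:
  c_0 = sigma^2 (1 + theta_1 psi_1 + theta_2 psi_2) = 3 * (1 + (0.648)(0.36) + (0.713)(0.60932)) = 3 * 1.667725 = 5.003175
  c_1 = sigma^2 (theta_1 + theta_2 psi_1) = 3 * (0.648 + (0.713)(0.36)) = 2.71404
  c_2 = sigma^2 theta_2 = 3 * (0.713) = 2.139
Equations for k = 0 and k = 1 (AR order 1):
  gamma(0) = phi_1 gamma(1) + c_0
  gamma(1) = phi_1 gamma(0) + c_1
Substituting the second into the first: gamma(0) (1 - phi_1^2) = c_0 + phi_1 c_1, so
  gamma(0) = (c_0 + phi_1 c_1) / (1 - phi_1^2) = (5.003175 + (-0.288)(2.71404)) / (1 - (-0.288)^2) = 4.221532 / 0.917056 = 4.603352.
  gamma(1) = phi_1 gamma(0) + c_1 = (-0.288)(4.603352) + (2.71404) = 1.388275.
For k = 2: gamma(2) = phi_1 gamma(1) + c_2
  = (-0.288)(1.388275) + (2.139) = 1.739177.
Therefore gamma(2) = 1.7392 (to 4 decimal places).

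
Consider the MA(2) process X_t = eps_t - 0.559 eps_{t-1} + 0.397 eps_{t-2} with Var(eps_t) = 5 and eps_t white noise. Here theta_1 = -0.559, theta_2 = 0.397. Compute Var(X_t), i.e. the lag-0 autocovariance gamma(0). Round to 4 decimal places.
\gamma(0) = 7.3505

For an MA(q) process X_t = eps_t + sum_i theta_i eps_{t-i} with
Var(eps_t) = sigma^2, the variance is
  gamma(0) = sigma^2 * (1 + sum_i theta_i^2).
  sum_i theta_i^2 = (-0.559)^2 + (0.397)^2 = 0.312481 + 0.157609 = 0.47009.
  gamma(0) = 5 * (1 + 0.47009) = 5 * 1.47009 = 7.35045, which rounds to 7.3505.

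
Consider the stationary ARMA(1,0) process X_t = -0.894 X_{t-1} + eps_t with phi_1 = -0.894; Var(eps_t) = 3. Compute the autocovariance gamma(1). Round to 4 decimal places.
\gamma(1) = -13.3590

Multiply the model equation by X_{t-k} and take expectations. With theta_0 = psi_0 = 1 and psi_j the MA(infinity) weights, this gives
  gamma(k) - sum_i phi_i gamma(k-i) = c_k,
  c_k = sigma^2 * sum_{j=k..q} theta_j psi_{j-k}   (c_k = 0 for k > q),
using gamma(-m) = gamma(m).
Pure AR (q = 0): c_0 = sigma^2 = 3, c_k = 0 for k >= 1.
Equations for k = 0 and k = 1 (AR order 1):
  gamma(0) = phi_1 gamma(1) + c_0
  gamma(1) = phi_1 gamma(0) + c_1
Substituting the second into the first: gamma(0) (1 - phi_1^2) = c_0 + phi_1 c_1, so
  gamma(0) = c_0 / (1 - phi_1^2) = 3 / (1 - (-0.894)^2) = 3 / 0.200764 = 14.942918.
  gamma(1) = phi_1 gamma(0) = (-0.894)(14.942918) = -13.358969.
Therefore gamma(1) = -13.3590 (to 4 decimal places).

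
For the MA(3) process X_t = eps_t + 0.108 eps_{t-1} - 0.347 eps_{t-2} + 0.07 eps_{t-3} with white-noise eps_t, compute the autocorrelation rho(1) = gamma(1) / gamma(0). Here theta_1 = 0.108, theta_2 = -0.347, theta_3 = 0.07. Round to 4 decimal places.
\rho(1) = 0.0407

For an MA(q) process with theta_0 = 1, the autocovariance is
  gamma(k) = sigma^2 * sum_{i=0..q-k} theta_i * theta_{i+k},
and rho(k) = gamma(k) / gamma(0). Sigma^2 cancels.
  numerator   = (1)*(0.108) + (0.108)*(-0.347) + (-0.347)*(0.07) = 0.046234.
  denominator = (1)^2 + (0.108)^2 + (-0.347)^2 + (0.07)^2 = 1.136973.
  rho(1) = 0.046234 / 1.136973 = 0.0407.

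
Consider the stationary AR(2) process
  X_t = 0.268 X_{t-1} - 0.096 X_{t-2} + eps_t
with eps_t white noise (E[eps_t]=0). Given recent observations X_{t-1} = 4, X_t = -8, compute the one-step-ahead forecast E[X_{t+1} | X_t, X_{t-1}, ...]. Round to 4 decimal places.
E[X_{t+1} \mid \mathcal F_t] = -2.5280

For an AR(p) model X_t = c + sum_i phi_i X_{t-i} + eps_t, the
one-step-ahead conditional mean is
  E[X_{t+1} | X_t, ...] = c + sum_i phi_i X_{t+1-i}.
Substitute known values:
  E[X_{t+1} | ...] = (0.268) * (-8) + (-0.096) * (4)
                   = -2.5280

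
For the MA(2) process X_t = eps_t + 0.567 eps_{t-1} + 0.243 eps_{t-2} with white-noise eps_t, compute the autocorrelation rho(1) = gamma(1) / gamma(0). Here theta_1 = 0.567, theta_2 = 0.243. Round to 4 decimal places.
\rho(1) = 0.5105

For an MA(q) process with theta_0 = 1, the autocovariance is
  gamma(k) = sigma^2 * sum_{i=0..q-k} theta_i * theta_{i+k},
and rho(k) = gamma(k) / gamma(0). Sigma^2 cancels.
  numerator   = (1)*(0.567) + (0.567)*(0.243) = 0.704781.
  denominator = (1)^2 + (0.567)^2 + (0.243)^2 = 1.380538.
  rho(1) = 0.704781 / 1.380538 = 0.5105.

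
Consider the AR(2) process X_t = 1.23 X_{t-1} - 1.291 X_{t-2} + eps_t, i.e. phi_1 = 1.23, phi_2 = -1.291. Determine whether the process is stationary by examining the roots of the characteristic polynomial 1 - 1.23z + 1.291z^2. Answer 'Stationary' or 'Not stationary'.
\text{Not stationary}

The AR(p) characteristic polynomial is P(z) = 1 - 1.23z + 1.291z^2.
Stationarity requires all roots to lie outside the unit circle, i.e. |z| > 1 for every root.
Set 1 + (-1.23) z + (1.291) z^2 = 0, i.e. a z^2 + b z + c = 0 with a = 1.291, b = -1.23, c = 1.
Discriminant D = b^2 - 4ac = (-1.23)^2 - 4*(1.291)*1 = 1.5129 - (5.164) = -3.6511.
D < 0, so the roots are the complex-conjugate pair z = (-b +/- i sqrt(-D)) / (2a) = 0.4764 +/- 0.74i.
For a conjugate pair |z|^2 = z * conj(z) = (product of roots) = c/a = 1/(1.291) = 0.774593, so |z| = sqrt(0.774593) = 0.8801 for both roots.
Moduli of all roots: 0.8801, 0.8801.
All moduli strictly greater than 1? No.
Verdict: Not stationary.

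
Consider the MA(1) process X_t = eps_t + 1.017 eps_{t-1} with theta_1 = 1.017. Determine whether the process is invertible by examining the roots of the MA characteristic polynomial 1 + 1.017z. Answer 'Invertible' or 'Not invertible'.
\text{Not invertible}

The MA(q) characteristic polynomial is P(z) = 1 + 1.017z.
Invertibility requires all roots to lie outside the unit circle, i.e. |z| > 1 for every root.
This is linear in z: 1 + (1.017) z = 0  =>  z = -1/(1.017) = -0.983284,  |z| = 0.983284.
Moduli of all roots: 0.9833.
All moduli strictly greater than 1? No.
Verdict: Not invertible.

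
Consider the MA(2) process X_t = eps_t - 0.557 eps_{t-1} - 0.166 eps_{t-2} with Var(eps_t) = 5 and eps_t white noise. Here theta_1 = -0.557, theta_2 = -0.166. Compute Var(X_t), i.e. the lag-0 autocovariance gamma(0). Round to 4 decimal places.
\gamma(0) = 6.6890

For an MA(q) process X_t = eps_t + sum_i theta_i eps_{t-i} with
Var(eps_t) = sigma^2, the variance is
  gamma(0) = sigma^2 * (1 + sum_i theta_i^2).
  sum_i theta_i^2 = (-0.557)^2 + (-0.166)^2 = 0.310249 + 0.027556 = 0.337805.
  gamma(0) = 5 * (1 + 0.337805) = 5 * 1.337805 = 6.689025, which rounds to 6.6890.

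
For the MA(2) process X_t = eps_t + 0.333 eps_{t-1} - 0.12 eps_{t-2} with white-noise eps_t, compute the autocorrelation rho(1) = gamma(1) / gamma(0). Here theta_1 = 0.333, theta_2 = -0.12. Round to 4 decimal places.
\rho(1) = 0.2604

For an MA(q) process with theta_0 = 1, the autocovariance is
  gamma(k) = sigma^2 * sum_{i=0..q-k} theta_i * theta_{i+k},
and rho(k) = gamma(k) / gamma(0). Sigma^2 cancels.
  numerator   = (1)*(0.333) + (0.333)*(-0.12) = 0.29304.
  denominator = (1)^2 + (0.333)^2 + (-0.12)^2 = 1.125289.
  rho(1) = 0.29304 / 1.125289 = 0.2604.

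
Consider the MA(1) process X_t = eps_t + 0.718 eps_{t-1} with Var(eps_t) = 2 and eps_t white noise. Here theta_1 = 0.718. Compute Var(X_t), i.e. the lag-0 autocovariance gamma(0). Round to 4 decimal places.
\gamma(0) = 3.0310

For an MA(q) process X_t = eps_t + sum_i theta_i eps_{t-i} with
Var(eps_t) = sigma^2, the variance is
  gamma(0) = sigma^2 * (1 + sum_i theta_i^2).
  sum_i theta_i^2 = (0.718)^2 = 0.515524.
  gamma(0) = 2 * (1 + 0.515524) = 2 * 1.515524 = 3.031048, which rounds to 3.0310.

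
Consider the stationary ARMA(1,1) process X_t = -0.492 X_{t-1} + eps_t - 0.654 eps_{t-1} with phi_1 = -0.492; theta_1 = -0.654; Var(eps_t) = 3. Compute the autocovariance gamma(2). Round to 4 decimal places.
\gamma(2) = 2.9498

Multiply the model equation by X_{t-k} and take expectations. With theta_0 = psi_0 = 1 and psi_j the MA(infinity) weights, this gives
  gamma(k) - sum_i phi_i gamma(k-i) = c_k,
  c_k = sigma^2 * sum_{j=k..q} theta_j psi_{j-k}   (c_k = 0 for k > q),
using gamma(-m) = gamma(m).
psi-weights needed (psi_j = theta_j + sum_i phi_i psi_{j-i}):
  psi_1 = theta_1 + phi_1 = -0.654 + (-0.492) = -1.146
Right-hand sides:
  c_0 = sigma^2 (1 + theta_1 psi_1) = 3 * (1 + (-0.654)(-1.146)) = 3 * 1.749484 = 5.248452
  c_1 = sigma^2 theta_1 = 3 * (-0.654) = -1.962
  c_2 = 0
Equations for k = 0 and k = 1 (AR order 1):
  gamma(0) = phi_1 gamma(1) + c_0
  gamma(1) = phi_1 gamma(0) + c_1
Substituting the second into the first: gamma(0) (1 - phi_1^2) = c_0 + phi_1 c_1, so
  gamma(0) = (c_0 + phi_1 c_1) / (1 - phi_1^2) = (5.248452 + (-0.492)(-1.962)) / (1 - (-0.492)^2) = 6.213756 / 0.757936 = 8.198259.
  gamma(1) = phi_1 gamma(0) + c_1 = (-0.492)(8.198259) + (-1.962) = -5.995544.
For k = 2 (> q): gamma(2) = phi_1 gamma(1) = (-0.492)(-5.995544) = 2.949807.
Therefore gamma(2) = 2.9498 (to 4 decimal places).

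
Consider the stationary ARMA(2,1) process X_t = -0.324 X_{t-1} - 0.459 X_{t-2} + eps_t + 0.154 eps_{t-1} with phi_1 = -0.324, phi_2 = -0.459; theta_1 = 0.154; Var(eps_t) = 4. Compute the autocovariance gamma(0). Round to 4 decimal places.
\gamma(0) = 5.0924

Multiply the model equation by X_{t-k} and take expectations. With theta_0 = psi_0 = 1 and psi_j the MA(infinity) weights, this gives
  gamma(k) - sum_i phi_i gamma(k-i) = c_k,
  c_k = sigma^2 * sum_{j=k..q} theta_j psi_{j-k}   (c_k = 0 for k > q),
using gamma(-m) = gamma(m).
psi-weights needed (psi_j = theta_j + sum_i phi_i psi_{j-i}):
  psi_1 = theta_1 + phi_1 = 0.154 + (-0.324) = -0.17
Right-hand sides:
  c_0 = sigma^2 (1 + theta_1 psi_1) = 4 * (1 + (0.154)(-0.17)) = 4 * 0.97382 = 3.89528
  c_1 = sigma^2 theta_1 = 4 * (0.154) = 0.616
  c_2 = 0
Equations for k = 0, 1, 2 (AR order 2, c_2 = 0):
  (E0) gamma(0) = phi_1 gamma(1) + phi_2 gamma(2) + c_0
  (E1) gamma(1) = phi_1 gamma(0) + phi_2 gamma(1) + c_1
  (E2) gamma(2) = phi_1 gamma(1) + phi_2 gamma(0)
From (E1): gamma(1) = A gamma(0) + B with
  A = phi_1 / (1 - phi_2) = -0.324 / 1.459 = -0.22207,   B = c_1 / (1 - phi_2) = 0.616 / 1.459 = 0.422207.
Insert (E2) into (E0): gamma(0) (1 - phi_2^2) = phi_1 (1 + phi_2) gamma(1) + c_0.
  phi_1 (1 + phi_2) = (-0.324)(0.541) = -0.175284,   1 - phi_2^2 = 0.789319.
Replace gamma(1) by A gamma(0) + B and collect gamma(0):
  gamma(0) [0.789319 - (-0.175284)(-0.22207)] = (-0.175284)(0.422207) + 3.89528
  gamma(0) * 0.750394 = 3.821274
  gamma(0) = 3.821274 / 0.750394 = 5.092359.
Therefore gamma(0) = 5.0924 (to 4 decimal places).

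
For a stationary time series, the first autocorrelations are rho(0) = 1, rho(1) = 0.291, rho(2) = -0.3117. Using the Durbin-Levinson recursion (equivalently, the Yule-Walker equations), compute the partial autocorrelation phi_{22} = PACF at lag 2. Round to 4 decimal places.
\phi_{22} = -0.4331

The PACF at lag k is phi_{kk}, the last component of the solution
to the Yule-Walker system G_k phi = r_k where
  (G_k)_{ij} = rho(|i - j|), (r_k)_i = rho(i), i,j = 1..k.
Equivalently, Durbin-Levinson gives phi_{kk} iteratively:
  phi_{11} = rho(1)
  phi_{kk} = [rho(k) - sum_{j=1..k-1} phi_{k-1,j} rho(k-j)]
            / [1 - sum_{j=1..k-1} phi_{k-1,j} rho(j)],
  phi_{k,j} = phi_{k-1,j} - phi_{kk} phi_{k-1,k-j},  j = 1..k-1.
Step k = 1:
  phi_11 = rho(1) = 0.291.
Step k = 2:
  phi_22 = [rho(2) - phi_11 rho(1)] / [1 - phi_11 rho(1)] = [-0.3117 - (0.291)(0.291)] / [1 - (0.291)(0.291)]
         = -0.396381 / 0.915319 = -0.4331.
Therefore phi_{22} = -0.4331.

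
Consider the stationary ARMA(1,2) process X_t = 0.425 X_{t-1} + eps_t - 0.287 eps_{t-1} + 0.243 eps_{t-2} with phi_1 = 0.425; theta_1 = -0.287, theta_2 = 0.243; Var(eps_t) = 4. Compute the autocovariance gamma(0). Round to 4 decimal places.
\gamma(0) = 4.5204

Multiply the model equation by X_{t-k} and take expectations. With theta_0 = psi_0 = 1 and psi_j the MA(infinity) weights, this gives
  gamma(k) - sum_i phi_i gamma(k-i) = c_k,
  c_k = sigma^2 * sum_{j=k..q} theta_j psi_{j-k}   (c_k = 0 for k > q),
using gamma(-m) = gamma(m).
psi-weights needed (psi_j = theta_j + sum_i phi_i psi_{j-i}):
  psi_1 = theta_1 + phi_1 = -0.287 + (0.425) = 0.138
  psi_2 = theta_2 + phi_1 psi_1 = 0.243 + (0.425)(0.138) = 0.30165
Right-hand sides:
  c_0 = sigma^2 (1 + theta_1 psi_1 + theta_2 psi_2) = 4 * (1 + (-0.287)(0.138) + (0.243)(0.30165)) = 4 * 1.033695 = 4.13478
  c_1 = sigma^2 (theta_1 + theta_2 psi_1) = 4 * (-0.287 + (0.243)(0.138)) = -1.013864
  c_2 = sigma^2 theta_2 = 4 * (0.243) = 0.972
Equations for k = 0 and k = 1 (AR order 1):
  gamma(0) = phi_1 gamma(1) + c_0
  gamma(1) = phi_1 gamma(0) + c_1
Substituting the second into the first: gamma(0) (1 - phi_1^2) = c_0 + phi_1 c_1, so
  gamma(0) = (c_0 + phi_1 c_1) / (1 - phi_1^2) = (4.13478 + (0.425)(-1.013864)) / (1 - (0.425)^2) = 3.703888 / 0.819375 = 4.520382.
Therefore gamma(0) = 4.5204 (to 4 decimal places).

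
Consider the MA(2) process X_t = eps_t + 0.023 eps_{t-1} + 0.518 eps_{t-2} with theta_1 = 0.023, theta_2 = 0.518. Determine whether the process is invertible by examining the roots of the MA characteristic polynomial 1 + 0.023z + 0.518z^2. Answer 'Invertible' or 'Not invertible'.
\text{Invertible}

The MA(q) characteristic polynomial is P(z) = 1 + 0.023z + 0.518z^2.
Invertibility requires all roots to lie outside the unit circle, i.e. |z| > 1 for every root.
Set 1 + (0.023) z + (0.518) z^2 = 0, i.e. a z^2 + b z + c = 0 with a = 0.518, b = 0.023, c = 1.
Discriminant D = b^2 - 4ac = (0.023)^2 - 4*(0.518)*1 = 0.000529 - (2.072) = -2.071471.
D < 0, so the roots are the complex-conjugate pair z = (-b +/- i sqrt(-D)) / (2a) = -0.0222 +/- 1.3892i.
For a conjugate pair |z|^2 = z * conj(z) = (product of roots) = c/a = 1/(0.518) = 1.930502, so |z| = sqrt(1.930502) = 1.3894 for both roots.
Moduli of all roots: 1.3894, 1.3894.
All moduli strictly greater than 1? Yes.
Verdict: Invertible.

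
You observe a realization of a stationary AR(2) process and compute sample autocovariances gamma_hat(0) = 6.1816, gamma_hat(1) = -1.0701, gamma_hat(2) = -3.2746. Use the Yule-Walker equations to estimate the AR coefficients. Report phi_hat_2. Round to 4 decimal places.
\hat\phi_{2} = -0.5770

The Yule-Walker equations for an AR(p) process read, in matrix form,
  Gamma_p phi = r_p,   with   (Gamma_p)_{ij} = gamma(|i - j|),
                       (r_p)_i = gamma(i),   i,j = 1..p.
Substitute the sample gammas (Toeplitz matrix and right-hand side of size 2):
  Gamma_p = [[6.1816, -1.0701], [-1.0701, 6.1816]]
  r_p     = [-1.0701, -3.2746]
Written out:
  6.1816 phi_1 - 1.0701 phi_2 = -1.0701
  -1.0701 phi_1 + 6.1816 phi_2 = -3.2746
Solve by Cramer's rule:
  det = gamma(0)^2 - gamma(1)^2 = (6.1816)^2 - (-1.0701)^2 = 38.21217856 - 1.14511401 = 37.06706455
  phi_hat_1 = [gamma(1) gamma(0) - gamma(1) gamma(2)] / det = [(-1.0701)(6.1816) - (-1.0701)(-3.2746)] / 37.06706455 = -10.11907962 / 37.06706455 = -0.273
  phi_hat_2 = [gamma(0) gamma(2) - gamma(1)^2] / det = [(6.1816)(-3.2746) - (-1.0701)^2] / 37.06706455 = -21.38738137 / 37.06706455 = -0.577
So phi_hat = [-0.2730, -0.5770].
Therefore phi_hat_2 = -0.5770.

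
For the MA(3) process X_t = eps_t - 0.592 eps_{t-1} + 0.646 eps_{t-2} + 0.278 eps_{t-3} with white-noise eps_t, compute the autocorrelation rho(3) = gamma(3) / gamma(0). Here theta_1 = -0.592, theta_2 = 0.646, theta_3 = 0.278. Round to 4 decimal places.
\rho(3) = 0.1507

For an MA(q) process with theta_0 = 1, the autocovariance is
  gamma(k) = sigma^2 * sum_{i=0..q-k} theta_i * theta_{i+k},
and rho(k) = gamma(k) / gamma(0). Sigma^2 cancels.
  numerator   = (1)*(0.278) = 0.278.
  denominator = (1)^2 + (-0.592)^2 + (0.646)^2 + (0.278)^2 = 1.845064.
  rho(3) = 0.278 / 1.845064 = 0.1507.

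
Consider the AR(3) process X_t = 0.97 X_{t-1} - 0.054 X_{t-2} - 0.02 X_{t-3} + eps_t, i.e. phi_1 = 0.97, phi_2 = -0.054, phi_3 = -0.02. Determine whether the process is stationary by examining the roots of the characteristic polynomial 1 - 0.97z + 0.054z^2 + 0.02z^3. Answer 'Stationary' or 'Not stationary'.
\text{Stationary}

The AR(p) characteristic polynomial is P(z) = 1 - 0.97z + 0.054z^2 + 0.02z^3.
Stationarity requires all roots to lie outside the unit circle, i.e. |z| > 1 for every root.
Degree 3: look for a simple real root z0 first, then factor out (1 - z/z0) and solve the remaining quadratic.
Testing z0 = 5: P(5) = 1 + (-0.97)(5) + (0.054)(5)^2 + (0.02)(5)^3
  = 1 + (-4.85) + (1.35) + (2.5) = 0.  So z_0 = 5 is a root, |z_0| = 5.
Divide out the factor (1 - 0.2 z) = (1 - z/z0) (since 1/z0 = 0.2):
  P(z) = (1 - 0.2 z)(1 + (-0.77) z + (-0.1) z^2)
  [check: z-coef -0.77 - (0.2) = -0.97; z^2-coef -0.1 - (0.2)(-0.77) = 0.054; z^3-coef -(0.2)(-0.1) = 0.02.]
Remaining roots from the quadratic factor 1 + (-0.77) z + (-0.1) z^2:
  Set 1 + (-0.77) z + (-0.1) z^2 = 0, i.e. a z^2 + b z + c = 0 with a = -0.1, b = -0.77, c = 1.
  Discriminant D = b^2 - 4ac = (-0.77)^2 - 4*(-0.1)*1 = 0.5929 - (-0.4) = 0.9929.
  D >= 0, so the roots are real: z = (-b +/- sqrt(D)) / (2a) = (0.77 +/- 0.996444) / (-0.2).
    z_1 = (0.77 + 0.996444) / (-0.2) = -8.8322,   |z_1| = 8.8322.
    z_2 = (0.77 - 0.996444) / (-0.2) = 1.1322,   |z_2| = 1.1322.
Moduli of all roots: 5.0000, 8.8322, 1.1322.
All moduli strictly greater than 1? Yes.
Verdict: Stationary.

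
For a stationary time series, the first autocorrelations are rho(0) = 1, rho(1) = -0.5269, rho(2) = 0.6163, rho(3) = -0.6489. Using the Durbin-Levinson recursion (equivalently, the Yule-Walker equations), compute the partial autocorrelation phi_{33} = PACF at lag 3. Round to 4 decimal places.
\phi_{33} = -0.4070

The PACF at lag k is phi_{kk}, the last component of the solution
to the Yule-Walker system G_k phi = r_k where
  (G_k)_{ij} = rho(|i - j|), (r_k)_i = rho(i), i,j = 1..k.
Equivalently, Durbin-Levinson gives phi_{kk} iteratively:
  phi_{11} = rho(1)
  phi_{kk} = [rho(k) - sum_{j=1..k-1} phi_{k-1,j} rho(k-j)]
            / [1 - sum_{j=1..k-1} phi_{k-1,j} rho(j)],
  phi_{k,j} = phi_{k-1,j} - phi_{kk} phi_{k-1,k-j},  j = 1..k-1.
Step k = 1:
  phi_11 = rho(1) = -0.5269.
Step k = 2:
  phi_22 = [rho(2) - phi_11 rho(1)] / [1 - phi_11 rho(1)] = [0.6163 - (-0.5269)(-0.5269)] / [1 - (-0.5269)(-0.5269)]
         = 0.33867639 / 0.72237639 = 0.468836.
  Update: phi_21 = phi_11 - phi_22 phi_11 = -0.5269 - (0.468836)(-0.5269) = -0.27987.
Step k = 3:
  phi_33 = [rho(3) - phi_21 rho(2) - phi_22 rho(1)] / [1 - phi_21 rho(1) - phi_22 rho(2)]
    numerator   = -0.6489 - (-0.27987)(0.6163) - (0.468836)(-0.5269) = -0.22938615
    denominator = 1 - (-0.27987)(-0.5269) - (0.468836)(0.6163) = 0.56359255
  phi_33 = -0.22938615 / 0.56359255 = -0.407.
Therefore phi_{33} = -0.4070.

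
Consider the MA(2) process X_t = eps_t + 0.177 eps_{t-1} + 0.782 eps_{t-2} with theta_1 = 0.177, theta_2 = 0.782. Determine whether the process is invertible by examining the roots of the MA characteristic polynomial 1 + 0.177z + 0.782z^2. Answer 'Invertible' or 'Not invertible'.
\text{Invertible}

The MA(q) characteristic polynomial is P(z) = 1 + 0.177z + 0.782z^2.
Invertibility requires all roots to lie outside the unit circle, i.e. |z| > 1 for every root.
Set 1 + (0.177) z + (0.782) z^2 = 0, i.e. a z^2 + b z + c = 0 with a = 0.782, b = 0.177, c = 1.
Discriminant D = b^2 - 4ac = (0.177)^2 - 4*(0.782)*1 = 0.031329 - (3.128) = -3.096671.
D < 0, so the roots are the complex-conjugate pair z = (-b +/- i sqrt(-D)) / (2a) = -0.1132 +/- 1.1252i.
For a conjugate pair |z|^2 = z * conj(z) = (product of roots) = c/a = 1/(0.782) = 1.278772, so |z| = sqrt(1.278772) = 1.1308 for both roots.
Moduli of all roots: 1.1308, 1.1308.
All moduli strictly greater than 1? Yes.
Verdict: Invertible.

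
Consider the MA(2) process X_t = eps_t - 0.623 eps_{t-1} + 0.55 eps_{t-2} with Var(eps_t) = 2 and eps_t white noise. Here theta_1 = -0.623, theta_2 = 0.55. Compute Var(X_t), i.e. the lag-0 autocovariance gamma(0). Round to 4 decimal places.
\gamma(0) = 3.3813

For an MA(q) process X_t = eps_t + sum_i theta_i eps_{t-i} with
Var(eps_t) = sigma^2, the variance is
  gamma(0) = sigma^2 * (1 + sum_i theta_i^2).
  sum_i theta_i^2 = (-0.623)^2 + (0.55)^2 = 0.388129 + 0.3025 = 0.690629.
  gamma(0) = 2 * (1 + 0.690629) = 2 * 1.690629 = 3.381258, which rounds to 3.3813.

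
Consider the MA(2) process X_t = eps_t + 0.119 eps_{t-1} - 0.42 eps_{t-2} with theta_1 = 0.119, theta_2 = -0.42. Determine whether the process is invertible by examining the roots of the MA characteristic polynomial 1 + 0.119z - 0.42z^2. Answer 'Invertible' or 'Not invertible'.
\text{Invertible}

The MA(q) characteristic polynomial is P(z) = 1 + 0.119z - 0.42z^2.
Invertibility requires all roots to lie outside the unit circle, i.e. |z| > 1 for every root.
Set 1 + (0.119) z + (-0.42) z^2 = 0, i.e. a z^2 + b z + c = 0 with a = -0.42, b = 0.119, c = 1.
Discriminant D = b^2 - 4ac = (0.119)^2 - 4*(-0.42)*1 = 0.014161 - (-1.68) = 1.694161.
D >= 0, so the roots are real: z = (-b +/- sqrt(D)) / (2a) = (-0.119 +/- 1.301599) / (-0.84).
  z_1 = (-0.119 + 1.301599) / (-0.84) = -1.4079,   |z_1| = 1.4079.
  z_2 = (-0.119 - 1.301599) / (-0.84) = 1.6912,   |z_2| = 1.6912.
Moduli of all roots: 1.4079, 1.6912.
All moduli strictly greater than 1? Yes.
Verdict: Invertible.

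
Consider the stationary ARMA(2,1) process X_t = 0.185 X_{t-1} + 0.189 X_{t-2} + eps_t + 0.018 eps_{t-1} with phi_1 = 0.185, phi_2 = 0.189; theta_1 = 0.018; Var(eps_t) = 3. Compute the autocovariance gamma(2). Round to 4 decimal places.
\gamma(2) = 0.7776

Multiply the model equation by X_{t-k} and take expectations. With theta_0 = psi_0 = 1 and psi_j the MA(infinity) weights, this gives
  gamma(k) - sum_i phi_i gamma(k-i) = c_k,
  c_k = sigma^2 * sum_{j=k..q} theta_j psi_{j-k}   (c_k = 0 for k > q),
using gamma(-m) = gamma(m).
psi-weights needed (psi_j = theta_j + sum_i phi_i psi_{j-i}):
  psi_1 = theta_1 + phi_1 = 0.018 + (0.185) = 0.203
Right-hand sides:
  c_0 = sigma^2 (1 + theta_1 psi_1) = 3 * (1 + (0.018)(0.203)) = 3 * 1.003654 = 3.010962
  c_1 = sigma^2 theta_1 = 3 * (0.018) = 0.054
  c_2 = 0
Equations for k = 0, 1, 2 (AR order 2, c_2 = 0):
  (E0) gamma(0) = phi_1 gamma(1) + phi_2 gamma(2) + c_0
  (E1) gamma(1) = phi_1 gamma(0) + phi_2 gamma(1) + c_1
  (E2) gamma(2) = phi_1 gamma(1) + phi_2 gamma(0)
From (E1): gamma(1) = A gamma(0) + B with
  A = phi_1 / (1 - phi_2) = 0.185 / 0.811 = 0.228113,   B = c_1 / (1 - phi_2) = 0.054 / 0.811 = 0.066584.
Insert (E2) into (E0): gamma(0) (1 - phi_2^2) = phi_1 (1 + phi_2) gamma(1) + c_0.
  phi_1 (1 + phi_2) = (0.185)(1.189) = 0.219965,   1 - phi_2^2 = 0.964279.
Replace gamma(1) by A gamma(0) + B and collect gamma(0):
  gamma(0) [0.964279 - (0.219965)(0.228113)] = (0.219965)(0.066584) + 3.010962
  gamma(0) * 0.914102 = 3.025608
  gamma(0) = 3.025608 / 0.914102 = 3.309924.
  gamma(1) = A gamma(0) + B = (0.228113)(3.309924) + (0.066584) = 0.821623.
  gamma(2) = phi_1 gamma(1) + phi_2 gamma(0) = (0.185)(0.821623) + (0.189)(3.309924) = 0.777576.
Therefore gamma(2) = 0.7776 (to 4 decimal places).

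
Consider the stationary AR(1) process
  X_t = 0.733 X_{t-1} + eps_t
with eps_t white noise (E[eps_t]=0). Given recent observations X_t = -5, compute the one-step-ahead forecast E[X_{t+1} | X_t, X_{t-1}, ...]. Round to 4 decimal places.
E[X_{t+1} \mid \mathcal F_t] = -3.6650

For an AR(p) model X_t = c + sum_i phi_i X_{t-i} + eps_t, the
one-step-ahead conditional mean is
  E[X_{t+1} | X_t, ...] = c + sum_i phi_i X_{t+1-i}.
Substitute known values:
  E[X_{t+1} | ...] = (0.733) * (-5)
                   = -3.6650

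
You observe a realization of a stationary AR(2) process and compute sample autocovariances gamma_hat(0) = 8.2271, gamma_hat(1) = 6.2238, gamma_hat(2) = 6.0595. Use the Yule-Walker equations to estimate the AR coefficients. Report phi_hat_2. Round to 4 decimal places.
\hat\phi_{2} = 0.3840

The Yule-Walker equations for an AR(p) process read, in matrix form,
  Gamma_p phi = r_p,   with   (Gamma_p)_{ij} = gamma(|i - j|),
                       (r_p)_i = gamma(i),   i,j = 1..p.
Substitute the sample gammas (Toeplitz matrix and right-hand side of size 2):
  Gamma_p = [[8.2271, 6.2238], [6.2238, 8.2271]]
  r_p     = [6.2238, 6.0595]
Written out:
  8.2271 phi_1 + 6.2238 phi_2 = 6.2238
  6.2238 phi_1 + 8.2271 phi_2 = 6.0595
Solve by Cramer's rule:
  det = gamma(0)^2 - gamma(1)^2 = (8.2271)^2 - (6.2238)^2 = 67.68517441 - 38.73568644 = 28.94948797
  phi_hat_1 = [gamma(1) gamma(0) - gamma(1) gamma(2)] / det = [(6.2238)(8.2271) - (6.2238)(6.0595)] / 28.94948797 = 13.49070888 / 28.94948797 = 0.466
  phi_hat_2 = [gamma(0) gamma(2) - gamma(1)^2] / det = [(8.2271)(6.0595) - (6.2238)^2] / 28.94948797 = 11.11642601 / 28.94948797 = 0.384
So phi_hat = [0.4660, 0.3840].
Therefore phi_hat_2 = 0.3840.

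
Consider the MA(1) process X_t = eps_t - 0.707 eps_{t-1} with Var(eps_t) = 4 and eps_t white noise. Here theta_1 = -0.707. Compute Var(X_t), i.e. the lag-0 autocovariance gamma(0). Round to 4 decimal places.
\gamma(0) = 5.9994

For an MA(q) process X_t = eps_t + sum_i theta_i eps_{t-i} with
Var(eps_t) = sigma^2, the variance is
  gamma(0) = sigma^2 * (1 + sum_i theta_i^2).
  sum_i theta_i^2 = (-0.707)^2 = 0.499849.
  gamma(0) = 4 * (1 + 0.499849) = 4 * 1.499849 = 5.999396, which rounds to 5.9994.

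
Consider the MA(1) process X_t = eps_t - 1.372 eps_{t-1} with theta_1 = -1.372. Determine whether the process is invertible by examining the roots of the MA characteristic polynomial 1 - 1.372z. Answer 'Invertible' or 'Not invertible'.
\text{Not invertible}

The MA(q) characteristic polynomial is P(z) = 1 - 1.372z.
Invertibility requires all roots to lie outside the unit circle, i.e. |z| > 1 for every root.
This is linear in z: 1 + (-1.372) z = 0  =>  z = -1/(-1.372) = 0.728863,  |z| = 0.728863.
Moduli of all roots: 0.7289.
All moduli strictly greater than 1? No.
Verdict: Not invertible.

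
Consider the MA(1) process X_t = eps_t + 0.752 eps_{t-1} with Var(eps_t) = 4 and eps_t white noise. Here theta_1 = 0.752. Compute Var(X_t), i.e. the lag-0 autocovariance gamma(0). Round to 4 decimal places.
\gamma(0) = 6.2620

For an MA(q) process X_t = eps_t + sum_i theta_i eps_{t-i} with
Var(eps_t) = sigma^2, the variance is
  gamma(0) = sigma^2 * (1 + sum_i theta_i^2).
  sum_i theta_i^2 = (0.752)^2 = 0.565504.
  gamma(0) = 4 * (1 + 0.565504) = 4 * 1.565504 = 6.262016, which rounds to 6.2620.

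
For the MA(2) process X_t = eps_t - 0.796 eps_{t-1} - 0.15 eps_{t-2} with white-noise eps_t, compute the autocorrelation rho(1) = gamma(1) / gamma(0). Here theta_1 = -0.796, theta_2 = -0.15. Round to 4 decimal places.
\rho(1) = -0.4085

For an MA(q) process with theta_0 = 1, the autocovariance is
  gamma(k) = sigma^2 * sum_{i=0..q-k} theta_i * theta_{i+k},
and rho(k) = gamma(k) / gamma(0). Sigma^2 cancels.
  numerator   = (1)*(-0.796) + (-0.796)*(-0.15) = -0.6766.
  denominator = (1)^2 + (-0.796)^2 + (-0.15)^2 = 1.656116.
  rho(1) = -0.6766 / 1.656116 = -0.4085.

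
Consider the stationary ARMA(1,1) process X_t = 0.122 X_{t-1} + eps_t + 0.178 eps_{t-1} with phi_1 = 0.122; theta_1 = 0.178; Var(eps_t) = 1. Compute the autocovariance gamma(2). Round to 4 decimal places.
\gamma(2) = 0.0380

Multiply the model equation by X_{t-k} and take expectations. With theta_0 = psi_0 = 1 and psi_j the MA(infinity) weights, this gives
  gamma(k) - sum_i phi_i gamma(k-i) = c_k,
  c_k = sigma^2 * sum_{j=k..q} theta_j psi_{j-k}   (c_k = 0 for k > q),
using gamma(-m) = gamma(m).
psi-weights needed (psi_j = theta_j + sum_i phi_i psi_{j-i}):
  psi_1 = theta_1 + phi_1 = 0.178 + (0.122) = 0.3
Right-hand sides:
  c_0 = sigma^2 (1 + theta_1 psi_1) = 1 * (1 + (0.178)(0.3)) = 1 * 1.0534 = 1.0534
  c_1 = sigma^2 theta_1 = 1 * (0.178) = 0.178
  c_2 = 0
Equations for k = 0 and k = 1 (AR order 1):
  gamma(0) = phi_1 gamma(1) + c_0
  gamma(1) = phi_1 gamma(0) + c_1
Substituting the second into the first: gamma(0) (1 - phi_1^2) = c_0 + phi_1 c_1, so
  gamma(0) = (c_0 + phi_1 c_1) / (1 - phi_1^2) = (1.0534 + (0.122)(0.178)) / (1 - (0.122)^2) = 1.075116 / 0.985116 = 1.09136.
  gamma(1) = phi_1 gamma(0) + c_1 = (0.122)(1.09136) + (0.178) = 0.311146.
For k = 2 (> q): gamma(2) = phi_1 gamma(1) = (0.122)(0.311146) = 0.03796.
Therefore gamma(2) = 0.0380 (to 4 decimal places).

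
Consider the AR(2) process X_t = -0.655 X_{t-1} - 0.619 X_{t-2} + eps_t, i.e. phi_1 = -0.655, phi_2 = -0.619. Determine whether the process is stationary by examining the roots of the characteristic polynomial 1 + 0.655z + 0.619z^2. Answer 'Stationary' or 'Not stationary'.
\text{Stationary}

The AR(p) characteristic polynomial is P(z) = 1 + 0.655z + 0.619z^2.
Stationarity requires all roots to lie outside the unit circle, i.e. |z| > 1 for every root.
Set 1 + (0.655) z + (0.619) z^2 = 0, i.e. a z^2 + b z + c = 0 with a = 0.619, b = 0.655, c = 1.
Discriminant D = b^2 - 4ac = (0.655)^2 - 4*(0.619)*1 = 0.429025 - (2.476) = -2.046975.
D < 0, so the roots are the complex-conjugate pair z = (-b +/- i sqrt(-D)) / (2a) = -0.5291 +/- 1.1557i.
For a conjugate pair |z|^2 = z * conj(z) = (product of roots) = c/a = 1/(0.619) = 1.615509, so |z| = sqrt(1.615509) = 1.271 for both roots.
Moduli of all roots: 1.2710, 1.2710.
All moduli strictly greater than 1? Yes.
Verdict: Stationary.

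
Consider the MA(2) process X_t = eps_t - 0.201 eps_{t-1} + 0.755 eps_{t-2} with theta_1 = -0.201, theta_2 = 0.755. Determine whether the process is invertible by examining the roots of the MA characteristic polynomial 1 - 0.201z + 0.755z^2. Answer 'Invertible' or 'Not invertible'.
\text{Invertible}

The MA(q) characteristic polynomial is P(z) = 1 - 0.201z + 0.755z^2.
Invertibility requires all roots to lie outside the unit circle, i.e. |z| > 1 for every root.
Set 1 + (-0.201) z + (0.755) z^2 = 0, i.e. a z^2 + b z + c = 0 with a = 0.755, b = -0.201, c = 1.
Discriminant D = b^2 - 4ac = (-0.201)^2 - 4*(0.755)*1 = 0.040401 - (3.02) = -2.979599.
D < 0, so the roots are the complex-conjugate pair z = (-b +/- i sqrt(-D)) / (2a) = 0.1331 +/- 1.1431i.
For a conjugate pair |z|^2 = z * conj(z) = (product of roots) = c/a = 1/(0.755) = 1.324503, so |z| = sqrt(1.324503) = 1.1509 for both roots.
Moduli of all roots: 1.1509, 1.1509.
All moduli strictly greater than 1? Yes.
Verdict: Invertible.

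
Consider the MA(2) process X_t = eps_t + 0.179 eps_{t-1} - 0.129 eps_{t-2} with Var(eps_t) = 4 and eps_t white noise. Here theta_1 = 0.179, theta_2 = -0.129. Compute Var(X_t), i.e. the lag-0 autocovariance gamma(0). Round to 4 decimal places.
\gamma(0) = 4.1947

For an MA(q) process X_t = eps_t + sum_i theta_i eps_{t-i} with
Var(eps_t) = sigma^2, the variance is
  gamma(0) = sigma^2 * (1 + sum_i theta_i^2).
  sum_i theta_i^2 = (0.179)^2 + (-0.129)^2 = 0.032041 + 0.016641 = 0.048682.
  gamma(0) = 4 * (1 + 0.048682) = 4 * 1.048682 = 4.194728, which rounds to 4.1947.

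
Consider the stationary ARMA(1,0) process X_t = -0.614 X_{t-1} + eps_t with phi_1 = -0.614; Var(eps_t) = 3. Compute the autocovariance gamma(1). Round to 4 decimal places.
\gamma(1) = -2.9566

Multiply the model equation by X_{t-k} and take expectations. With theta_0 = psi_0 = 1 and psi_j the MA(infinity) weights, this gives
  gamma(k) - sum_i phi_i gamma(k-i) = c_k,
  c_k = sigma^2 * sum_{j=k..q} theta_j psi_{j-k}   (c_k = 0 for k > q),
using gamma(-m) = gamma(m).
Pure AR (q = 0): c_0 = sigma^2 = 3, c_k = 0 for k >= 1.
Equations for k = 0 and k = 1 (AR order 1):
  gamma(0) = phi_1 gamma(1) + c_0
  gamma(1) = phi_1 gamma(0) + c_1
Substituting the second into the first: gamma(0) (1 - phi_1^2) = c_0 + phi_1 c_1, so
  gamma(0) = c_0 / (1 - phi_1^2) = 3 / (1 - (-0.614)^2) = 3 / 0.623004 = 4.815378.
  gamma(1) = phi_1 gamma(0) = (-0.614)(4.815378) = -2.956642.
Therefore gamma(1) = -2.9566 (to 4 decimal places).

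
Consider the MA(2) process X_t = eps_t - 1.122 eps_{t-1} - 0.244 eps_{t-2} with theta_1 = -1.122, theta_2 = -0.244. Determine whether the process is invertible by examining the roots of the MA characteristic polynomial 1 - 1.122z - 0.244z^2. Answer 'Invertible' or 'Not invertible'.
\text{Not invertible}

The MA(q) characteristic polynomial is P(z) = 1 - 1.122z - 0.244z^2.
Invertibility requires all roots to lie outside the unit circle, i.e. |z| > 1 for every root.
Set 1 + (-1.122) z + (-0.244) z^2 = 0, i.e. a z^2 + b z + c = 0 with a = -0.244, b = -1.122, c = 1.
Discriminant D = b^2 - 4ac = (-1.122)^2 - 4*(-0.244)*1 = 1.258884 - (-0.976) = 2.234884.
D >= 0, so the roots are real: z = (-b +/- sqrt(D)) / (2a) = (1.122 +/- 1.494953) / (-0.488).
  z_1 = (1.122 + 1.494953) / (-0.488) = -5.3626,   |z_1| = 5.3626.
  z_2 = (1.122 - 1.494953) / (-0.488) = 0.7642,   |z_2| = 0.7642.
Moduli of all roots: 5.3626, 0.7642.
All moduli strictly greater than 1? No.
Verdict: Not invertible.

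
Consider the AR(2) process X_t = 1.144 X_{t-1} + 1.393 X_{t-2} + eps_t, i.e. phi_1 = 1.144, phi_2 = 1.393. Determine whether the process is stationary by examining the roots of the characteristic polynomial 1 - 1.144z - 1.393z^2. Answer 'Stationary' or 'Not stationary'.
\text{Not stationary}

The AR(p) characteristic polynomial is P(z) = 1 - 1.144z - 1.393z^2.
Stationarity requires all roots to lie outside the unit circle, i.e. |z| > 1 for every root.
Set 1 + (-1.144) z + (-1.393) z^2 = 0, i.e. a z^2 + b z + c = 0 with a = -1.393, b = -1.144, c = 1.
Discriminant D = b^2 - 4ac = (-1.144)^2 - 4*(-1.393)*1 = 1.308736 - (-5.572) = 6.880736.
D >= 0, so the roots are real: z = (-b +/- sqrt(D)) / (2a) = (1.144 +/- 2.623116) / (-2.786).
  z_1 = (1.144 + 2.623116) / (-2.786) = -1.3522,   |z_1| = 1.3522.
  z_2 = (1.144 - 2.623116) / (-2.786) = 0.5309,   |z_2| = 0.5309.
Moduli of all roots: 1.3522, 0.5309.
All moduli strictly greater than 1? No.
Verdict: Not stationary.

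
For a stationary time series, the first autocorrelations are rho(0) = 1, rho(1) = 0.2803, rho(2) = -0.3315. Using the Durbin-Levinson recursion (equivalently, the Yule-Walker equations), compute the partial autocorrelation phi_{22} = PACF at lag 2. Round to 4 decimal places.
\phi_{22} = -0.4450

The PACF at lag k is phi_{kk}, the last component of the solution
to the Yule-Walker system G_k phi = r_k where
  (G_k)_{ij} = rho(|i - j|), (r_k)_i = rho(i), i,j = 1..k.
Equivalently, Durbin-Levinson gives phi_{kk} iteratively:
  phi_{11} = rho(1)
  phi_{kk} = [rho(k) - sum_{j=1..k-1} phi_{k-1,j} rho(k-j)]
            / [1 - sum_{j=1..k-1} phi_{k-1,j} rho(j)],
  phi_{k,j} = phi_{k-1,j} - phi_{kk} phi_{k-1,k-j},  j = 1..k-1.
Step k = 1:
  phi_11 = rho(1) = 0.2803.
Step k = 2:
  phi_22 = [rho(2) - phi_11 rho(1)] / [1 - phi_11 rho(1)] = [-0.3315 - (0.2803)(0.2803)] / [1 - (0.2803)(0.2803)]
         = -0.41006809 / 0.92143191 = -0.445.
Therefore phi_{22} = -0.4450.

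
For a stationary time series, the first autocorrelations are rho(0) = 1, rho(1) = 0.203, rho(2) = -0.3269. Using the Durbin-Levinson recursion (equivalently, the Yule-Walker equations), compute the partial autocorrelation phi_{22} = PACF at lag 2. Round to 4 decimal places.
\phi_{22} = -0.3839

The PACF at lag k is phi_{kk}, the last component of the solution
to the Yule-Walker system G_k phi = r_k where
  (G_k)_{ij} = rho(|i - j|), (r_k)_i = rho(i), i,j = 1..k.
Equivalently, Durbin-Levinson gives phi_{kk} iteratively:
  phi_{11} = rho(1)
  phi_{kk} = [rho(k) - sum_{j=1..k-1} phi_{k-1,j} rho(k-j)]
            / [1 - sum_{j=1..k-1} phi_{k-1,j} rho(j)],
  phi_{k,j} = phi_{k-1,j} - phi_{kk} phi_{k-1,k-j},  j = 1..k-1.
Step k = 1:
  phi_11 = rho(1) = 0.203.
Step k = 2:
  phi_22 = [rho(2) - phi_11 rho(1)] / [1 - phi_11 rho(1)] = [-0.3269 - (0.203)(0.203)] / [1 - (0.203)(0.203)]
         = -0.368109 / 0.958791 = -0.3839.
Therefore phi_{22} = -0.3839.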